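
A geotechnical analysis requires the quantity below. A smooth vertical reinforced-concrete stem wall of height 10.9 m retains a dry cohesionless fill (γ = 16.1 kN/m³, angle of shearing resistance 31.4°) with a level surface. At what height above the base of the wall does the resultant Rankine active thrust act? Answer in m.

3.63 m

K_a = 0.3149.
The pressure distribution is triangular, so the resultant acts at H/3 above the base = 10.9/3 = 3.633 m.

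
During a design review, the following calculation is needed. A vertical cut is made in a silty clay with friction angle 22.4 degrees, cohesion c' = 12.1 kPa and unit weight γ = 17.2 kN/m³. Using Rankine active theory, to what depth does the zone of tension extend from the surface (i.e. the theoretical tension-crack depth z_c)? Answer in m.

2.10 m

K_a = tan²(45° − 22.4°/2) = 0.4482; √K_a = 0.6694.
The active pressure is zero where K_a γ z = 2c√K_a, so z_c = 2c/(γ√K_a) = 2×12.1/(17.2×0.6694) = 2.102 m.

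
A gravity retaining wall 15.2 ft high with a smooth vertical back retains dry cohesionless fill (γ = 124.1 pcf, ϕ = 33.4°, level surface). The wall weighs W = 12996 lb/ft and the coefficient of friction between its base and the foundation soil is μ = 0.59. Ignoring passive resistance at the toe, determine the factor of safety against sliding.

1.84

K_a = tan²(45° − 33.4°/2) = 0.2899.
P_a = ½K_aγH² = 0.5×0.2899×124.1×15.2² = 4156 lb/ft, acting at H/3 = 5.067 ft above the base.
FS_sliding = μW / P_a = 0.59×12996 / 4156 = 1.845.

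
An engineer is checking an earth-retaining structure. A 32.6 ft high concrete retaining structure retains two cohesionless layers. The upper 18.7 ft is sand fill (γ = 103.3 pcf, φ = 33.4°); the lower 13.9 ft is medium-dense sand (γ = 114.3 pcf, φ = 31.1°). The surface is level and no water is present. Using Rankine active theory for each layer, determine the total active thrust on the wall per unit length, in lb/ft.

17300 lb/ft

K_a1 = tan²(45°−33.4°/2) = 0.2899; K_a2 = tan²(45°−31.1°/2) = 0.3188.
Layer 1: σ at base = K_a1 γ₁ h₁ = 560.0 psf; P₁ = ½×560.0×18.7 = 5236.
Layer 2: σ_v at top = γ₁h₁ = 1932; σ_h top = K_a2×1932 = 615.8; σ_h base = K_a2×(1932+114.3×13.9) = 1122.
P₂ = ½(615.8+1122)×13.9 = 12080. Total P_a = 5236+12080 = 17320 lb/ft.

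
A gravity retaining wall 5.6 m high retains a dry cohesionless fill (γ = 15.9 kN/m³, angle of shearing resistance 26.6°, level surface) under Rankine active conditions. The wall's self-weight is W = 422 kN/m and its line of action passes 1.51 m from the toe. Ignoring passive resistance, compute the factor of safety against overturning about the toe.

K_a = tan²(45° − 26.6°/2) = 0.3814.
P_a = ½K_aγH² = 0.5×0.3814×15.9×5.6² = 95.10 kN/m, acting at H/3 = 1.867 m above the base.
Overturning moment M_o = P_a × H/3 = 95.10 × 1.867 = 177.5.
Resisting moment M_r = W × 1.51 = 422 × 1.51 = 637.2.
FS_overturning = M_r/M_o = 637.2/177.5 = 3.590.

3.59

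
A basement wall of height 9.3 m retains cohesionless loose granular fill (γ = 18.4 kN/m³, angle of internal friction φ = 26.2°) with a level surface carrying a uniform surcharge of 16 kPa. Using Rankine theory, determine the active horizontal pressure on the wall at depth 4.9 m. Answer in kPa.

K_a = (1 − sin φ)/(1 + sin φ) = 0.3874.
σ_v = γz + q = 18.4 × 4.9 + 16 = 106.2 kPa.
σ_h = K_a σ_v = 0.3874 × 106.2 = 41.13 kPa.

41.1 kPa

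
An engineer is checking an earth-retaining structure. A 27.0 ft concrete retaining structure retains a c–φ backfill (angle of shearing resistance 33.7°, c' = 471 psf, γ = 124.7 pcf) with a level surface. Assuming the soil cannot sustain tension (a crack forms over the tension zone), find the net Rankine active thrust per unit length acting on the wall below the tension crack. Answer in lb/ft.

2960 lb/ft

K_a = 0.2863; √K_a = 0.5351.
Tension-crack depth z_c = 2c/(γ√K_a) = 2×471/(124.7×0.5351) = 14.12 ft.
σ_a at base = K_a γ H − 2c√K_a = 0.2863×124.7×27.0 − 2×471×0.5351 = 459.9 psf.
P_a = ½ × 459.9 × (H − z_c) = 0.5×459.9×12.88 = 2962 lb/ft.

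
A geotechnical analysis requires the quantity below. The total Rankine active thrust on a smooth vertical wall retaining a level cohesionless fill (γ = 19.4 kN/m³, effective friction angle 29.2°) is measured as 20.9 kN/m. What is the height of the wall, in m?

2.50 m

K_a = 0.3442. P_a = ½ K_a γ H² ⇒ H = √(2P_a/(K_a γ)).
H = √(2×20.9/(0.3442×19.4)) = 2.502 m.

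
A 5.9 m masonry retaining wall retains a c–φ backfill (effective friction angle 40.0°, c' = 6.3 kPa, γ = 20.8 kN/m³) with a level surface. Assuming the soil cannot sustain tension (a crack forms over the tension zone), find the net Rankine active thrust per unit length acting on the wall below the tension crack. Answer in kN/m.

K_a = 0.2174; √K_a = 0.4663.
Tension-crack depth z_c = 2c/(γ√K_a) = 2×6.3/(20.8×0.4663) = 1.299 m.
σ_a at base = K_a γ H − 2c√K_a = 0.2174×20.8×5.9 − 2×6.3×0.4663 = 20.81 kPa.
P_a = ½ × 20.81 × (H − z_c) = 0.5×20.81×4.601 = 47.87 kN/m.

47.9 kN/m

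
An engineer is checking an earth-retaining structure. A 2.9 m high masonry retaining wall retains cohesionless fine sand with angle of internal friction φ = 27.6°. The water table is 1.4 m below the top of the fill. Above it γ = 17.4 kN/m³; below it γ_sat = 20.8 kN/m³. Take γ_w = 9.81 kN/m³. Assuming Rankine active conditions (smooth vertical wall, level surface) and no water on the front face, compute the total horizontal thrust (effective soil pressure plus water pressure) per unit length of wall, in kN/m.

35.2 kN/m

K_a = tan²(45° − φ/2) = 0.3668.
γ' = 20.8 − 9.81 = 10.99 kN/m³. Depth below WT = 1.5 m.
σ'_h at WT = K_a γ d_w = 8.935 kPa; at base = 8.935 + K_a γ' × 1.5 = 14.98 kPa.
P₁ (0–1.4 m) = ½×8.935×1.4 = 6.254. P₂ (1.4–2.9 m) = ½(8.935+14.98)×1.5 = 17.94.
P_w = ½ γ_w h₂² = 0.5×9.81×1.5² = 11.04. Total = 6.254+17.94+11.04 = 35.23 kN/m.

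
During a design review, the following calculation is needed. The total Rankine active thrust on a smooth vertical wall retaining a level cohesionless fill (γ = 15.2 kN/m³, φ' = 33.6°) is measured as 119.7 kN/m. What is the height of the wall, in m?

K_a = 0.2875. P_a = ½ K_a γ H² ⇒ H = √(2P_a/(K_a γ)).
H = √(2×119.7/(0.2875×15.2)) = 7.401 m.

7.40 m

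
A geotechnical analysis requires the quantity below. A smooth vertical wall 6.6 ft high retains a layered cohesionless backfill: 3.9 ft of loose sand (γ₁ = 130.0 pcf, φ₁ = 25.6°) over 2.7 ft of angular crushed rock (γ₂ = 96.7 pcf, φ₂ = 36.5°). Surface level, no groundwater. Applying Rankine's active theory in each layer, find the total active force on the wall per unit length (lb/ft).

K_a1 = tan²(45°−25.6°/2) = 0.3966; K_a2 = tan²(45°−36.5°/2) = 0.2541.
Layer 1: σ at base = K_a1 γ₁ h₁ = 201.1 psf; P₁ = ½×201.1×3.9 = 392.1.
Layer 2: σ_v at top = γ₁h₁ = 507.0; σ_h top = K_a2×507.0 = 128.8; σ_h base = K_a2×(507.0+96.7×2.7) = 195.1.
P₂ = ½(128.8+195.1)×2.7 = 437.3. Total P_a = 392.1+437.3 = 829.4 lb/ft.

829 lb/ft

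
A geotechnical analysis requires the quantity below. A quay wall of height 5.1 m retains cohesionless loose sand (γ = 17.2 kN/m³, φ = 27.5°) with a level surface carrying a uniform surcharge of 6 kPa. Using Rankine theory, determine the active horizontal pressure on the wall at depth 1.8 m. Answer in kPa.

13.6 kPa

K_a = (1 − sin φ)/(1 + sin φ) = 0.3682.
σ_v = γz + q = 17.2 × 1.8 + 6 = 36.96 kPa.
σ_h = K_a σ_v = 0.3682 × 36.96 = 13.61 kPa.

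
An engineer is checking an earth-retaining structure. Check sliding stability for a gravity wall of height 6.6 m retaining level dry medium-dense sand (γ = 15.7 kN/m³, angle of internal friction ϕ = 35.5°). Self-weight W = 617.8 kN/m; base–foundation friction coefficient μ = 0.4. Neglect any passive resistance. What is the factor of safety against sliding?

2.72

K_a = tan²(45° − 35.5°/2) = 0.2653.
P_a = ½K_aγH² = 0.5×0.2653×15.7×6.6² = 90.70 kN/m, acting at H/3 = 2.200 m above the base.
FS_sliding = μW / P_a = 0.4×617.8 / 90.70 = 2.724.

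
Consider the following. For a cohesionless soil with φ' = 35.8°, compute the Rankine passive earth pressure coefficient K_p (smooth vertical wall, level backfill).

3.82

K_p = (1 + sin φ)/(1 − sin φ) = tan²(45° + 35.8°/2) = 3.819.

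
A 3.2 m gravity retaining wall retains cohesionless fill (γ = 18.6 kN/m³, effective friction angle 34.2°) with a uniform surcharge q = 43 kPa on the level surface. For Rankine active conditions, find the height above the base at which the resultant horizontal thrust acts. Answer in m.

K_a = 0.2803.
Triangular part P₁ = ½K_aγH² = 26.70 at H/3 = 1.067 m; rectangular part P₂ = K_a q H = 38.57 at H/2 = 1.600 m.
ȳ = (P₁·1.067 + P₂·1.600)/(P₁+P₂) = 1.382 m.

1.38 m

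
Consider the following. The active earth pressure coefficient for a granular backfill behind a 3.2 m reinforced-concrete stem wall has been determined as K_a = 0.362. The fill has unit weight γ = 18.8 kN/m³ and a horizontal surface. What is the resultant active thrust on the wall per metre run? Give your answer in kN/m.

P = ½ K_a γ H² = 0.5 × 0.362 × 18.8 × 3.2² = 34.84 kN/m.

34.8 kN/m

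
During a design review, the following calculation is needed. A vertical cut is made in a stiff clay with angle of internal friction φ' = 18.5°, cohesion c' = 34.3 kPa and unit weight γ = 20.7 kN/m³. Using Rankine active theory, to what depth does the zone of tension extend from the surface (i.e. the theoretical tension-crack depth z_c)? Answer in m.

K_a = tan²(45° − 18.5°/2) = 0.5183; √K_a = 0.7199.
The active pressure is zero where K_a γ z = 2c√K_a, so z_c = 2c/(γ√K_a) = 2×34.3/(20.7×0.7199) = 4.603 m.

4.60 m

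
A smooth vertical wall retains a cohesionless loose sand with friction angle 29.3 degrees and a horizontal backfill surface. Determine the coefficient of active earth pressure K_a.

K_a = (1 − sin φ)/(1 + sin φ) = (1 − sin 29.3°)/(1 + sin 29.3°) = 0.3428.

0.343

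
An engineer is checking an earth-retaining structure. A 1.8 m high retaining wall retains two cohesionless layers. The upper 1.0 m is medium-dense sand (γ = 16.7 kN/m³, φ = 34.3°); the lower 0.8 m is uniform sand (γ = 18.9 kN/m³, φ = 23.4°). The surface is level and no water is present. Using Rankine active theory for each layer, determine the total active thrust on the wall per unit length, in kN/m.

10.7 kN/m

K_a1 = tan²(45°−34.3°/2) = 0.2792; K_a2 = tan²(45°−23.4°/2) = 0.4315.
Layer 1: σ at base = K_a1 γ₁ h₁ = 4.662 kPa; P₁ = ½×4.662×1.0 = 2.331.
Layer 2: σ_v at top = γ₁h₁ = 16.70; σ_h top = K_a2×16.70 = 7.206; σ_h base = K_a2×(16.70+18.9×0.8) = 13.73.
P₂ = ½(7.206+13.73)×0.8 = 8.374. Total P_a = 2.331+8.374 = 10.71 kN/m.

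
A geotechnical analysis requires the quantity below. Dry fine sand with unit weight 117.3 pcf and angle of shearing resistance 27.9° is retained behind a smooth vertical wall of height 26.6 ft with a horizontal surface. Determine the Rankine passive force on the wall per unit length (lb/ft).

114000 lb/ft

K_p = tan²(45° + φ/2) = 2.759.
P_p = ½ K_p γ H² = 0.5 × 2.759 × 117.3 × 26.6² = 114500 lb/ft.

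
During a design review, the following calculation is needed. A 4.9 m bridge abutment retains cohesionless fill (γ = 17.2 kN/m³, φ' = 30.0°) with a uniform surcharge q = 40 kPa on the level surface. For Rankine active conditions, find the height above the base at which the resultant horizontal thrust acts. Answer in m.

2.03 m

K_a = 0.3333.
Triangular part P₁ = ½K_aγH² = 68.83 at H/3 = 1.633 m; rectangular part P₂ = K_a q H = 65.33 at H/2 = 2.450 m.
ȳ = (P₁·1.633 + P₂·2.450)/(P₁+P₂) = 2.031 m.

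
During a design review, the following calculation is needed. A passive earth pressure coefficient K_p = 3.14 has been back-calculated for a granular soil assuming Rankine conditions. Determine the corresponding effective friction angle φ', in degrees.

31.1°

K_p = (1+sin φ)/(1−sin φ) ⇒ sin φ = (K_p − 1)/(K_p + 1) = 0.5169.
φ = arcsin(0.5169) = 31.13°.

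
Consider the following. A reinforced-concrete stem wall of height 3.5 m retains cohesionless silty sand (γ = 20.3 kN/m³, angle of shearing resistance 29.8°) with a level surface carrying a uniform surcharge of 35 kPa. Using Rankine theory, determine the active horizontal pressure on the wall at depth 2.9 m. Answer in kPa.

31.5 kPa

K_a = (1 − sin φ)/(1 + sin φ) = 0.3360.
σ_v = γz + q = 20.3 × 2.9 + 35 = 93.87 kPa.
σ_h = K_a σ_v = 0.3360 × 93.87 = 31.54 kPa.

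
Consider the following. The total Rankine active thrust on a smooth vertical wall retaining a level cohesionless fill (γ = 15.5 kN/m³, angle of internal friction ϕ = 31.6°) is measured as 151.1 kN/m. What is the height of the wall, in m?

7.90 m

K_a = 0.3123. P_a = ½ K_a γ H² ⇒ H = √(2P_a/(K_a γ)).
H = √(2×151.1/(0.3123×15.5)) = 7.901 m.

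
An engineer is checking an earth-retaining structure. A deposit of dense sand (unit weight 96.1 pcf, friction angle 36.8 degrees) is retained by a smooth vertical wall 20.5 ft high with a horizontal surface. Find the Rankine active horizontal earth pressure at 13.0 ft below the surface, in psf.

313 psf

K_a = (1 − sin φ)/(1 + sin φ) = 0.2508.
σ_h = K_a γ z = 0.2508 × 96.1 × 13.0 = 313.3 psf.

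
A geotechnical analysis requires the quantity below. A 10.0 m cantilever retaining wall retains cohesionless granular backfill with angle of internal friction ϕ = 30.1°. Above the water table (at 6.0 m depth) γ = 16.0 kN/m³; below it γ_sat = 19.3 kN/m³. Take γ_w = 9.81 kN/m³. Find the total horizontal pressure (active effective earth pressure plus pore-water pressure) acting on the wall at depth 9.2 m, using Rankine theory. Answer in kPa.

K_a = (1 − sin φ)/(1 + sin φ) = 0.3320.
γ' = 19.3 − 9.81 = 9.490 kN/m³.
Effective vertical stress at 9.2 m: σ'_v = 16.0×6.0 + 9.490×3.20 = 126.4 kPa.
σ'_h = K_a σ'_v = 0.3320 × 126.4 = 41.95 kPa; u = γ_w × 3.20 = 31.39 kPa.
Total σ_h = 41.95 + 31.39 = 73.35 kPa.

73.3 kPa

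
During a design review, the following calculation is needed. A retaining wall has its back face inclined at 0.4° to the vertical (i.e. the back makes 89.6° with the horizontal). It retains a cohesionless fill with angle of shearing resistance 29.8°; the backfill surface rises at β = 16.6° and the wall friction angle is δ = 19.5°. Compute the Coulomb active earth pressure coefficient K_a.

K_a = sin²(α+φ) / [sin²α · sin(α−δ) · (1 + √{sin(φ+δ)sin(φ−β) / (sin(α−δ)sin(α+β))})²].
With α = 89.6°, φ = 29.8°, δ = 19.5°, β = 16.6°: K_a = 0.3905.

0.390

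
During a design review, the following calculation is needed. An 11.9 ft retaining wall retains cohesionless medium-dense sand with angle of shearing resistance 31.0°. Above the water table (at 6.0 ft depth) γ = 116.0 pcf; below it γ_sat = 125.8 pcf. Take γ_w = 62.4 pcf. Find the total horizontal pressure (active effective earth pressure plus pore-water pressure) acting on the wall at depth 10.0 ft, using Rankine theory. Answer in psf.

554 psf

K_a = (1 − sin φ)/(1 + sin φ) = 0.3201.
γ' = 125.8 − 62.4 = 63.40 pcf.
Effective vertical stress at 10.0 ft: σ'_v = 116.0×6.0 + 63.40×4.00 = 949.6 psf.
σ'_h = K_a σ'_v = 0.3201 × 949.6 = 304.0 psf; u = γ_w × 4.00 = 249.6 psf.
Total σ_h = 304.0 + 249.6 = 553.6 psf.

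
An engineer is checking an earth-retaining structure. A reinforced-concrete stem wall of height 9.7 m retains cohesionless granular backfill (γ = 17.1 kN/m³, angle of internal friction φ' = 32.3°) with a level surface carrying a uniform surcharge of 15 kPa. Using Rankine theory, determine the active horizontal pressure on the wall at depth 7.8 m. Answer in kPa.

45.0 kPa

K_a = (1 − sin φ)/(1 + sin φ) = 0.3035.
σ_v = γz + q = 17.1 × 7.8 + 15 = 148.4 kPa.
σ_h = K_a σ_v = 0.3035 × 148.4 = 45.03 kPa.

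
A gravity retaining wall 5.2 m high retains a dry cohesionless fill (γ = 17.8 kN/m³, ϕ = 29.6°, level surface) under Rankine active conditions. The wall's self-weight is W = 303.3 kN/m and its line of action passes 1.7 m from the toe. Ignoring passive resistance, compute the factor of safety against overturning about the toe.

K_a = tan²(45° − 29.6°/2) = 0.3387.
P_a = ½K_aγH² = 0.5×0.3387×17.8×5.2² = 81.52 kN/m, acting at H/3 = 1.733 m above the base.
Overturning moment M_o = P_a × H/3 = 81.52 × 1.733 = 141.3.
Resisting moment M_r = W × 1.7 = 303.3 × 1.7 = 515.6.
FS_overturning = M_r/M_o = 515.6/141.3 = 3.649.

3.65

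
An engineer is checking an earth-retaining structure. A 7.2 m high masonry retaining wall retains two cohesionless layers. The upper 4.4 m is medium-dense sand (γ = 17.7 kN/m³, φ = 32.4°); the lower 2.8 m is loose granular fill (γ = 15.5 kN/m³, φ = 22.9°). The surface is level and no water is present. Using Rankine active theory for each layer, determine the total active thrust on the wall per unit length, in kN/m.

174 kN/m

K_a1 = tan²(45°−32.4°/2) = 0.3022; K_a2 = tan²(45°−22.9°/2) = 0.4398.
Layer 1: σ at base = K_a1 γ₁ h₁ = 23.54 kPa; P₁ = ½×23.54×4.4 = 51.78.
Layer 2: σ_v at top = γ₁h₁ = 77.88; σ_h top = K_a2×77.88 = 34.25; σ_h base = K_a2×(77.88+15.5×2.8) = 53.33.
P₂ = ½(34.25+53.33)×2.8 = 122.6. Total P_a = 51.78+122.6 = 174.4 kN/m.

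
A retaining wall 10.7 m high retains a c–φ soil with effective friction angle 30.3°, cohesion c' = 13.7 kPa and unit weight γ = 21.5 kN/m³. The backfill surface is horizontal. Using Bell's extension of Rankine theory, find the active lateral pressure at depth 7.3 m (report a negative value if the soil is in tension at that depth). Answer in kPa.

K_a = (1 − sin φ)/(1 + sin φ) = 0.3293.
σ_a = K_a γ z − 2c√K_a = 0.3293×21.5×7.3 − 2×13.7×0.5739 = 35.96 kPa.

36.0 kPa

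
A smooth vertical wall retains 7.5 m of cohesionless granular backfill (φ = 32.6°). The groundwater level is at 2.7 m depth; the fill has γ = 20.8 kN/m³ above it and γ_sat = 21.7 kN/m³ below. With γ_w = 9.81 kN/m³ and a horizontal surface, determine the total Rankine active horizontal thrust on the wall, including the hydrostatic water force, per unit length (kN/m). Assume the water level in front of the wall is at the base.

258 kN/m

K_a = tan²(45° − φ/2) = 0.2997.
γ' = 21.7 − 9.81 = 11.89 kN/m³. Depth below WT = 4.8 m.
σ'_h at WT = K_a γ d_w = 16.83 kPa; at base = 16.83 + K_a γ' × 4.8 = 33.94 kPa.
P₁ (0–2.7 m) = ½×16.83×2.7 = 22.72. P₂ (2.7–7.5 m) = ½(16.83+33.94)×4.8 = 121.9.
P_w = ½ γ_w h₂² = 0.5×9.81×4.8² = 113.0. Total = 22.72+121.9+113.0 = 257.6 kN/m.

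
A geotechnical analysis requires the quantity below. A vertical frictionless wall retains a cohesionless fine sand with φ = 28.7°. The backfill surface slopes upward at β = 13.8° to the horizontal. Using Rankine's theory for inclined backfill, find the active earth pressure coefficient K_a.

K_a = cos β · (cos β − √(cos²β − cos²φ)) / (cos β + √(cos²β − cos²φ)).
cos β = 0.9711, cos φ = 0.8771, √(cos²β − cos²φ) = 0.4168.
K_a = 0.9711 × (0.9711 − 0.4168)/(0.9711 + 0.4168) = 0.3879.

0.388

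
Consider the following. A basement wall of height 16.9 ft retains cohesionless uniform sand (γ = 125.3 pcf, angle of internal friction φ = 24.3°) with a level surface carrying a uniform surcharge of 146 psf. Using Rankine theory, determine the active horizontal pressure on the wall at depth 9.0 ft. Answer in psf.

531 psf

K_a = (1 − sin φ)/(1 + sin φ) = 0.4169.
σ_v = γz + q = 125.3 × 9.0 + 146 = 1274 psf.
σ_h = K_a σ_v = 0.4169 × 1274 = 531.0 psf.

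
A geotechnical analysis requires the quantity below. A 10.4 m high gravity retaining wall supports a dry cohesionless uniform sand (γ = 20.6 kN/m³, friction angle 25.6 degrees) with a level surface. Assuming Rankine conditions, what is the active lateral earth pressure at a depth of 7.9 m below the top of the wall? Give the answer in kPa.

K_a = (1 − sin φ)/(1 + sin φ) = 0.3966.
σ_h = K_a γ z = 0.3966 × 20.6 × 7.9 = 64.54 kPa.

64.5 kPa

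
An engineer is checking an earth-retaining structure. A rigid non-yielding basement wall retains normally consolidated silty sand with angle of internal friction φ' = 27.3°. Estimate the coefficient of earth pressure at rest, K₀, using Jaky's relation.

K₀ = 1 − sin φ' = 1 − sin 27.3° = 0.5414.

0.541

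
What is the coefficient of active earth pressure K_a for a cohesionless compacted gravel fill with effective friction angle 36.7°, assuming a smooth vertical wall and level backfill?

K_a = (1 − sin φ)/(1 + sin φ) = (1 − sin 36.7°)/(1 + sin 36.7°) = 0.2519.

0.252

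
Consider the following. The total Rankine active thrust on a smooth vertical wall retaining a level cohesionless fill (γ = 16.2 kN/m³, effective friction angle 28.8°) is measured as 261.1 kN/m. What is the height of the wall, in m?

9.60 m

K_a = 0.3498. P_a = ½ K_a γ H² ⇒ H = √(2P_a/(K_a γ)).
H = √(2×261.1/(0.3498×16.2)) = 9.600 m.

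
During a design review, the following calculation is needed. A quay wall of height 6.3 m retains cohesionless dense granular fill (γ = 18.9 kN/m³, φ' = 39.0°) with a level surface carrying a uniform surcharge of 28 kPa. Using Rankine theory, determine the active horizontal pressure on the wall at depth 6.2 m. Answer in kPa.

K_a = (1 − sin φ)/(1 + sin φ) = 0.2275.
σ_v = γz + q = 18.9 × 6.2 + 28 = 145.2 kPa.
σ_h = K_a σ_v = 0.2275 × 145.2 = 33.03 kPa.

33.0 kPa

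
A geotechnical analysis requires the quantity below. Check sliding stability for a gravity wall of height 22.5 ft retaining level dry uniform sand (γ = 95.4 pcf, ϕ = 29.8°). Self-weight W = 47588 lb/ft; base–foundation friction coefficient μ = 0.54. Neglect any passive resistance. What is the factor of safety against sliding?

3.17

K_a = tan²(45° − 29.8°/2) = 0.3360.
P_a = ½K_aγH² = 0.5×0.3360×95.4×22.5² = 8114 lb/ft, acting at H/3 = 7.500 ft above the base.
FS_sliding = μW / P_a = 0.54×47588 / 8114 = 3.167.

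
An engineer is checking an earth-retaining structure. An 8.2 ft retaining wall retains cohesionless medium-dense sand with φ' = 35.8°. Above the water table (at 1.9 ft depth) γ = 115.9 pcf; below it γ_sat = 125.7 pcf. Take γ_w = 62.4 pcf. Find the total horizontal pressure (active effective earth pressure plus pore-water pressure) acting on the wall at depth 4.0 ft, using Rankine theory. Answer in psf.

224 psf

K_a = (1 − sin φ)/(1 + sin φ) = 0.2619.
γ' = 125.7 − 62.4 = 63.30 pcf.
Effective vertical stress at 4.0 ft: σ'_v = 115.9×1.9 + 63.30×2.10 = 353.1 psf.
σ'_h = K_a σ'_v = 0.2619 × 353.1 = 92.47 psf; u = γ_w × 2.10 = 131.0 psf.
Total σ_h = 92.47 + 131.0 = 223.5 psf.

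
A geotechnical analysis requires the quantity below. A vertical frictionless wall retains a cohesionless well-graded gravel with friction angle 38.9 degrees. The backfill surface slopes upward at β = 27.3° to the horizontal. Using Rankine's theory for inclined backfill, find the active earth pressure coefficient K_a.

0.310

K_a = cos β · (cos β − √(cos²β − cos²φ)) / (cos β + √(cos²β − cos²φ)).
cos β = 0.8886, cos φ = 0.7782, √(cos²β − cos²φ) = 0.4289.
K_a = 0.8886 × (0.8886 − 0.4289)/(0.8886 + 0.4289) = 0.3100.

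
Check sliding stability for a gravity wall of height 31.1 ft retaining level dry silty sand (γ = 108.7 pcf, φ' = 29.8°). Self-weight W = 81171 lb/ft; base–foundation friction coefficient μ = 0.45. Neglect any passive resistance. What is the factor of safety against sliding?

2.07

K_a = tan²(45° − 29.8°/2) = 0.3360.
P_a = ½K_aγH² = 0.5×0.3360×108.7×31.1² = 17660 lb/ft, acting at H/3 = 10.37 ft above the base.
FS_sliding = μW / P_a = 0.45×81171 / 17660 = 2.068.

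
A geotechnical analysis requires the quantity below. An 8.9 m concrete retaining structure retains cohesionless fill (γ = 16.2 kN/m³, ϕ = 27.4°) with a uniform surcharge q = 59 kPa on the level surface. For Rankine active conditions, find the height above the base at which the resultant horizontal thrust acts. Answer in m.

K_a = 0.3697.
Triangular part P₁ = ½K_aγH² = 237.2 at H/3 = 2.967 m; rectangular part P₂ = K_a q H = 194.1 at H/2 = 4.450 m.
ȳ = (P₁·2.967 + P₂·4.450)/(P₁+P₂) = 3.634 m.

3.63 m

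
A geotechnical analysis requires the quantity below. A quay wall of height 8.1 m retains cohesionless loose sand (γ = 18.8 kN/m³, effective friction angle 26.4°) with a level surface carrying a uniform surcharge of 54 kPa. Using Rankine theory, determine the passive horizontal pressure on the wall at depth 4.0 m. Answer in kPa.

336 kPa

K_p = (1 + sin φ)/(1 − sin φ) = 2.601.
σ_v = γz + q = 18.8 × 4.0 + 54 = 129.2 kPa.
σ_h = K_p σ_v = 2.601 × 129.2 = 336.1 kPa.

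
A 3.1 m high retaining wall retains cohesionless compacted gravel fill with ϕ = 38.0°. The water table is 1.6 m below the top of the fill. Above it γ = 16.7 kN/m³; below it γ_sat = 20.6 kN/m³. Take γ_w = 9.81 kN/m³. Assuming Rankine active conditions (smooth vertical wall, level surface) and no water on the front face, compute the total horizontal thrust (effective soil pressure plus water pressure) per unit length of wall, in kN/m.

28.5 kN/m

K_a = tan²(45° − φ/2) = 0.2379.
γ' = 20.6 − 9.81 = 10.79 kN/m³. Depth below WT = 1.5 m.
σ'_h at WT = K_a γ d_w = 6.356 kPa; at base = 6.356 + K_a γ' × 1.5 = 10.21 kPa.
P₁ (0–1.6 m) = ½×6.356×1.6 = 5.085. P₂ (1.6–3.1 m) = ½(6.356+10.21)×1.5 = 12.42.
P_w = ½ γ_w h₂² = 0.5×9.81×1.5² = 11.04. Total = 5.085+12.42+11.04 = 28.54 kN/m.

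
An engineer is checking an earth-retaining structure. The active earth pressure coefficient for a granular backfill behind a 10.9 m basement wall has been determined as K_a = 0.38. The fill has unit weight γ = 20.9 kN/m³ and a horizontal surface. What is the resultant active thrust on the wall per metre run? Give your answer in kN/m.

P = ½ K_a γ H² = 0.5 × 0.38 × 20.9 × 10.9² = 471.8 kN/m.

472 kN/m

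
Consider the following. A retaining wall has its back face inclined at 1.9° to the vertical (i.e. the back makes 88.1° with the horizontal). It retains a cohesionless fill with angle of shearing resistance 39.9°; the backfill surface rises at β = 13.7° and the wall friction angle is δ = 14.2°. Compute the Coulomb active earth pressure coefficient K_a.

0.248

K_a = sin²(α+φ) / [sin²α · sin(α−δ) · (1 + √{sin(φ+δ)sin(φ−β) / (sin(α−δ)sin(α+β))})²].
With α = 88.1°, φ = 39.9°, δ = 14.2°, β = 13.7°: K_a = 0.2476.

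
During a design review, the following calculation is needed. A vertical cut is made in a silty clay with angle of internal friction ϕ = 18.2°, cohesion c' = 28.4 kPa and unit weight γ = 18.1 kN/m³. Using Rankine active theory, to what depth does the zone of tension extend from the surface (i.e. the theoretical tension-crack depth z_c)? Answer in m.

K_a = tan²(45° − 18.2°/2) = 0.5240; √K_a = 0.7239.
The active pressure is zero where K_a γ z = 2c√K_a, so z_c = 2c/(γ√K_a) = 2×28.4/(18.1×0.7239) = 4.335 m.

4.34 m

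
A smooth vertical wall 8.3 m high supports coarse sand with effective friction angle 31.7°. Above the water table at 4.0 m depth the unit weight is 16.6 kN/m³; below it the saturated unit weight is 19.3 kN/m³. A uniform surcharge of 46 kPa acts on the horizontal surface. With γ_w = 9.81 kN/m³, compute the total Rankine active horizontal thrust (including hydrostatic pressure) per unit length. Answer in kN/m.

367 kN/m

K_a = tan²(45° − φ/2) = 0.3111.
γ' = 19.3 − 9.81 = 9.490 kN/m³. h₂ = H − d_w = 4.3 m.
σ'_h: at surface K_a·q = 14.31; at WT K_a(q+γd_w) = 34.96; at base K_a(q+γd_w+γ'h₂) = 47.66 kPa.
P₁ = ½(14.31+34.96)×4.0 = 98.55; P₂ = ½(34.96+47.66)×4.3 = 177.6; P_w = ½γ_w h₂² = 90.69.
Total = 98.55+177.6+90.69 = 366.9 kN/m.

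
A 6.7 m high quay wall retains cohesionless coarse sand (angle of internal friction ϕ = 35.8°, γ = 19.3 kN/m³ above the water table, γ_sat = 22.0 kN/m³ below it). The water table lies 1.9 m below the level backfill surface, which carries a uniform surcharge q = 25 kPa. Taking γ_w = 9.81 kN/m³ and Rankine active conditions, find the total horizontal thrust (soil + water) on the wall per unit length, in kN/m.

K_a = tan²(45° − φ/2) = 0.2619.
γ' = 22.0 − 9.81 = 12.19 kN/m³. h₂ = H − d_w = 4.8 m.
σ'_h: at surface K_a·q = 6.547; at WT K_a(q+γd_w) = 16.15; at base K_a(q+γd_w+γ'h₂) = 31.47 kPa.
P₁ = ½(6.547+16.15)×1.9 = 21.56; P₂ = ½(16.15+31.47)×4.8 = 114.3; P_w = ½γ_w h₂² = 113.0.
Total = 21.56+114.3+113.0 = 248.9 kN/m.

249 kN/m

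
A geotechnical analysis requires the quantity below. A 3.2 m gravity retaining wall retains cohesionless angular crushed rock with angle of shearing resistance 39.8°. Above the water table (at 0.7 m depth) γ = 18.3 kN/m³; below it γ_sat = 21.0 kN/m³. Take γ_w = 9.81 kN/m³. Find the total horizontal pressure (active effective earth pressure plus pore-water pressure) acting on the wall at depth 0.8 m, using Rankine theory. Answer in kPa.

4.04 kPa

K_a = (1 − sin φ)/(1 + sin φ) = 0.2194.
γ' = 21.0 − 9.81 = 11.19 kN/m³.
Effective vertical stress at 0.8 m: σ'_v = 18.3×0.7 + 11.19×0.100 = 13.93 kPa.
σ'_h = K_a σ'_v = 0.2194 × 13.93 = 3.056 kPa; u = γ_w × 0.100 = 0.9810 kPa.
Total σ_h = 3.056 + 0.9810 = 4.037 kPa.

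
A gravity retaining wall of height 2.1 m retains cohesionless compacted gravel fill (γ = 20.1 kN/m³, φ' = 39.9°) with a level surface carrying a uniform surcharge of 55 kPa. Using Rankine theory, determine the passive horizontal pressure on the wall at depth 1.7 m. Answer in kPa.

K_p = (1 + sin φ)/(1 − sin φ) = 4.578.
σ_v = γz + q = 20.1 × 1.7 + 55 = 89.17 kPa.
σ_h = K_p σ_v = 4.578 × 89.17 = 408.2 kPa.

408 kPa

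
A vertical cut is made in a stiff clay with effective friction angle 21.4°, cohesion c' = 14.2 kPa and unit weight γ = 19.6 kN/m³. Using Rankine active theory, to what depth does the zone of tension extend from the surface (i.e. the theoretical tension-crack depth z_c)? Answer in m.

2.12 m

K_a = tan²(45° − 21.4°/2) = 0.4653; √K_a = 0.6822.
The active pressure is zero where K_a γ z = 2c√K_a, so z_c = 2c/(γ√K_a) = 2×14.2/(19.6×0.6822) = 2.124 m.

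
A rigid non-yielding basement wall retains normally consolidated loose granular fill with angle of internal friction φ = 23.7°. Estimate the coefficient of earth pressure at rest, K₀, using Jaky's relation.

0.598

K₀ = 1 − sin φ' = 1 − sin 23.7° = 0.5981.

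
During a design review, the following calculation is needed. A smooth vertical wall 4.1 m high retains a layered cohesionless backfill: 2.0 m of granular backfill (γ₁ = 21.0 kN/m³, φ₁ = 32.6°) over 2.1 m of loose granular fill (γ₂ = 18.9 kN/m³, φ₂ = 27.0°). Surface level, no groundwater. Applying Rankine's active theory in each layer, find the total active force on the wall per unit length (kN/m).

K_a1 = tan²(45°−32.6°/2) = 0.2997; K_a2 = tan²(45°−27.0°/2) = 0.3755.
Layer 1: σ at base = K_a1 γ₁ h₁ = 12.59 kPa; P₁ = ½×12.59×2.0 = 12.59.
Layer 2: σ_v at top = γ₁h₁ = 42.00; σ_h top = K_a2×42.00 = 15.77; σ_h base = K_a2×(42.00+18.9×2.1) = 30.68.
P₂ = ½(15.77+30.68)×2.1 = 48.77. Total P_a = 12.59+48.77 = 61.36 kN/m.

61.4 kN/m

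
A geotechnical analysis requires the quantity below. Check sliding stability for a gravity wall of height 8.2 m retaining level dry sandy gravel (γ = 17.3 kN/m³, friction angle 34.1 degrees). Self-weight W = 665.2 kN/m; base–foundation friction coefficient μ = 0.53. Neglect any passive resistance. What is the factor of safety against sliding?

K_a = tan²(45° − 34.1°/2) = 0.2815.
P_a = ½K_aγH² = 0.5×0.2815×17.3×8.2² = 163.7 kN/m, acting at H/3 = 2.733 m above the base.
FS_sliding = μW / P_a = 0.53×665.2 / 163.7 = 2.153.

2.15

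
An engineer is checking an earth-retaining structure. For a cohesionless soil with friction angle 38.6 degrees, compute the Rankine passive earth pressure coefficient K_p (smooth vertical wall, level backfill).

K_p = (1 + sin φ)/(1 − sin φ) = tan²(45° + 38.6°/2) = 4.317.

4.32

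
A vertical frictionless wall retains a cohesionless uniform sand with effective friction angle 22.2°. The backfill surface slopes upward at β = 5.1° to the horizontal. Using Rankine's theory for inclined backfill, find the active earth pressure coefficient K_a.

0.459

K_a = cos β · (cos β − √(cos²β − cos²φ)) / (cos β + √(cos²β − cos²φ)).
cos β = 0.9960, cos φ = 0.9259, √(cos²β − cos²φ) = 0.3672.
K_a = 0.9960 × (0.9960 − 0.3672)/(0.9960 + 0.3672) = 0.4594.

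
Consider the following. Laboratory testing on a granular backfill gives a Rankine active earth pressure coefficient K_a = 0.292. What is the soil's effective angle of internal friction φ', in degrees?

33.2°

K_a = tan²(45° − φ/2) ⇒ 45° − φ/2 = arctan(√0.292) = 28.39°.
φ = 2(45° − 28.39°) = 33.23°.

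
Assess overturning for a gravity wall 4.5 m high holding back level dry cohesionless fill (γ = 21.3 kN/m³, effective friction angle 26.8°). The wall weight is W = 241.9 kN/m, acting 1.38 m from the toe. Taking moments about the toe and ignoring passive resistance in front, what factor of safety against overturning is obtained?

K_a = tan²(45° − 26.8°/2) = 0.3785.
P_a = ½K_aγH² = 0.5×0.3785×21.3×4.5² = 81.62 kN/m, acting at H/3 = 1.500 m above the base.
Overturning moment M_o = P_a × H/3 = 81.62 × 1.500 = 122.4.
Resisting moment M_r = W × 1.38 = 241.9 × 1.38 = 333.8.
FS_overturning = M_r/M_o = 333.8/122.4 = 2.727.

2.73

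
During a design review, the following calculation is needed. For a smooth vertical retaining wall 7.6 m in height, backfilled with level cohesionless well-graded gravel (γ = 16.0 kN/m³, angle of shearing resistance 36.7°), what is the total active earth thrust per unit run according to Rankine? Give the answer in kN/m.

116 kN/m

K_a = tan²(45° − φ/2) = 0.2519.
P_a = ½ K_a γ H² = 0.5 × 0.2519 × 16.0 × 7.6² = 116.4 kN/m.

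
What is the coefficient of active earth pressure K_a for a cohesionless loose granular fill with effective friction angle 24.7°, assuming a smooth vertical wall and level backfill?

K_a = (1 − sin φ)/(1 + sin φ) = (1 − sin 24.7°)/(1 + sin 24.7°) = 0.4106.

0.411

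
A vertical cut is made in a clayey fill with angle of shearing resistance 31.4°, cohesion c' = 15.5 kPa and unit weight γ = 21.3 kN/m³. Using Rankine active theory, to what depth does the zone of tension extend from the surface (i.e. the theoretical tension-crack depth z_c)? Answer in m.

K_a = tan²(45° − 31.4°/2) = 0.3149; √K_a = 0.5612.
The active pressure is zero where K_a γ z = 2c√K_a, so z_c = 2c/(γ√K_a) = 2×15.5/(21.3×0.5612) = 2.593 m.

2.59 m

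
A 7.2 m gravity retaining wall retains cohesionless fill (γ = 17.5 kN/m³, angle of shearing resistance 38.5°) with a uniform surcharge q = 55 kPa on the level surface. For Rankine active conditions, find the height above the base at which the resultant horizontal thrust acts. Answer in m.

2.96 m

K_a = 0.2327.
Triangular part P₁ = ½K_aγH² = 105.5 at H/3 = 2.400 m; rectangular part P₂ = K_a q H = 92.13 at H/2 = 3.600 m.
ȳ = (P₁·2.400 + P₂·3.600)/(P₁+P₂) = 2.959 m.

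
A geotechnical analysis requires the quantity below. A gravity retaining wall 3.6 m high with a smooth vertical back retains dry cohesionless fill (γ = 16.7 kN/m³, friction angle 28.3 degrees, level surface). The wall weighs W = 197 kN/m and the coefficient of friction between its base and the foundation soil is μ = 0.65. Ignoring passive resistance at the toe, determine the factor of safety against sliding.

3.32

K_a = tan²(45° − 28.3°/2) = 0.3568.
P_a = ½K_aγH² = 0.5×0.3568×16.7×3.6² = 38.61 kN/m, acting at H/3 = 1.200 m above the base.
FS_sliding = μW / P_a = 0.65×197 / 38.61 = 3.317.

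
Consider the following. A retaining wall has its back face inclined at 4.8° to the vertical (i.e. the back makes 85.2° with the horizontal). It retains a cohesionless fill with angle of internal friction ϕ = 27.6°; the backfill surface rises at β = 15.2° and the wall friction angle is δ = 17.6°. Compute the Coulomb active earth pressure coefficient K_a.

K_a = sin²(α+φ) / [sin²α · sin(α−δ) · (1 + √{sin(φ+δ)sin(φ−β) / (sin(α−δ)sin(α+β))})²].
With α = 85.2°, φ = 27.6°, δ = 17.6°, β = 15.2°: K_a = 0.4660.

0.466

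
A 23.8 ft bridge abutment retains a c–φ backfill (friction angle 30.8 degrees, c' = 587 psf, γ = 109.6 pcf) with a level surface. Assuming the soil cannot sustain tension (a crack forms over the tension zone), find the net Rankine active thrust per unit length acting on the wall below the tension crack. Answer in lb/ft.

432 lb/ft

K_a = 0.3227; √K_a = 0.5681.
Tension-crack depth z_c = 2c/(γ√K_a) = 2×587/(109.6×0.5681) = 18.86 ft.
σ_a at base = K_a γ H − 2c√K_a = 0.3227×109.6×23.8 − 2×587×0.5681 = 174.9 psf.
P_a = ½ × 174.9 × (H − z_c) = 0.5×174.9×4.944 = 432.3 lb/ft.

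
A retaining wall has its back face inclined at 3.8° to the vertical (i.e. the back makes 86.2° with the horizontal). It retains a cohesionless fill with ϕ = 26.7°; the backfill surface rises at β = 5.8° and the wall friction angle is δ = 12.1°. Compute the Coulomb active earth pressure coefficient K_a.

K_a = sin²(α+φ) / [sin²α · sin(α−δ) · (1 + √{sin(φ+δ)sin(φ−β) / (sin(α−δ)sin(α+β))})²].
With α = 86.2°, φ = 26.7°, δ = 12.1°, β = 5.8°: K_a = 0.4034.

0.403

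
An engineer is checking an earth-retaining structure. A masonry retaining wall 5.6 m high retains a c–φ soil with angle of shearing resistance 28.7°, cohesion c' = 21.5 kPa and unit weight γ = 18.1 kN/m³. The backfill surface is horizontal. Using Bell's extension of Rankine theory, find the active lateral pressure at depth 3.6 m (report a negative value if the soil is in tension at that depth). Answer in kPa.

-2.60 kPa

K_a = (1 − sin φ)/(1 + sin φ) = 0.3511.
σ_a = K_a γ z − 2c√K_a = 0.3511×18.1×3.6 − 2×21.5×0.5926 = -2.600 kPa.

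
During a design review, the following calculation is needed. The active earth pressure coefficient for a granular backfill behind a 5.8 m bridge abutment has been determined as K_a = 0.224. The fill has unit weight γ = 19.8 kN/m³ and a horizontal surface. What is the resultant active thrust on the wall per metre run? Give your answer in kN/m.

P = ½ K_a γ H² = 0.5 × 0.224 × 19.8 × 5.8² = 74.60 kN/m.

74.6 kN/m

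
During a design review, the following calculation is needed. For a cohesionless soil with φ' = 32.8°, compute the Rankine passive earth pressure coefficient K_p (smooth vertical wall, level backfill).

3.36

K_p = (1 + sin φ)/(1 − sin φ) = tan²(45° + 32.8°/2) = 3.364.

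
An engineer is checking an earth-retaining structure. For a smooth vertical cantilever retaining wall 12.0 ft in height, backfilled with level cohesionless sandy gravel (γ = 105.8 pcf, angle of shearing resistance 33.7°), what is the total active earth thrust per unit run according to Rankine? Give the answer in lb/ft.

2180 lb/ft

K_a = tan²(45° − φ/2) = 0.2863.
P_a = ½ K_a γ H² = 0.5 × 0.2863 × 105.8 × 12.0² = 2181 lb/ft.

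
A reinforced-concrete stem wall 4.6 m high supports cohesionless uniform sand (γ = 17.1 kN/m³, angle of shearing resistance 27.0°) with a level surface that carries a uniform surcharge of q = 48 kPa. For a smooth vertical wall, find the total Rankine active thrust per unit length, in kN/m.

151 kN/m

K_a = tan²(45° − φ/2) = 0.3755.
Soil triangle: ½ K_a γ H² = 0.5×0.3755×17.1×4.6² = 67.94 kN/m.
Surcharge rectangle: K_a q H = 0.3755×48×4.6 = 82.92 kN/m.
Total = 67.94 + 82.92 = 150.9 kN/m.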